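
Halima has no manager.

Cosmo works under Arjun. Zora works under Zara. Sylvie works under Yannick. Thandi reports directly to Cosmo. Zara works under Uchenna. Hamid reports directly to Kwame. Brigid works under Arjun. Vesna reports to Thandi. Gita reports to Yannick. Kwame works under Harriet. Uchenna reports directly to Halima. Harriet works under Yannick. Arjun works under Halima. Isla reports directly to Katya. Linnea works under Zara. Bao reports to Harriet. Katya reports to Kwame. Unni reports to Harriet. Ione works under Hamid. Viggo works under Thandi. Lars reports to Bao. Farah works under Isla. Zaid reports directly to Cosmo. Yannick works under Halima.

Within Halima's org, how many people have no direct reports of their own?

The people in Halima's organization with no one reporting to them are Brigid, Zaid, Viggo, Vesna, Zora, Linnea, Sylvie, Gita, Unni, Lars, Ione, Farah. That is 12.

12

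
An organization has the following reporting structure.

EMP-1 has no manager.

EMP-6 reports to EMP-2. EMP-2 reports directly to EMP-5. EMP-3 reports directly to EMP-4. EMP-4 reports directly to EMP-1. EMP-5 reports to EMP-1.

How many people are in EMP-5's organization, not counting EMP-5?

2

EMP-5 directly manages EMP-2. Under EMP-2: EMP-6 (1). That's 2 in total.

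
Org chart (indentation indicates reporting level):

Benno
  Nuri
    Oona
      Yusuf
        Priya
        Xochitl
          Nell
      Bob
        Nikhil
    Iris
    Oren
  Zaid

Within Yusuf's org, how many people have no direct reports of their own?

The people in Yusuf's organization with no one reporting to them are Nell, Priya. That is 2.

2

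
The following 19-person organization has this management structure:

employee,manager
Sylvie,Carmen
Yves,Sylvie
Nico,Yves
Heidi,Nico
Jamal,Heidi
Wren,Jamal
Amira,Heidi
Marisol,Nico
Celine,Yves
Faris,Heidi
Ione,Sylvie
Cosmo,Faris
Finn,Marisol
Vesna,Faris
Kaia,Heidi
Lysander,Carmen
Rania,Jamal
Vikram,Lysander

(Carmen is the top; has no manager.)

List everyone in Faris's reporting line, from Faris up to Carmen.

Faris -> Heidi -> Nico -> Yves -> Sylvie -> Carmen

Faris reports to Heidi. Heidi reports to Nico. Nico reports to Yves. Yves reports to Sylvie. Sylvie reports to Carmen. Carmen is at the top.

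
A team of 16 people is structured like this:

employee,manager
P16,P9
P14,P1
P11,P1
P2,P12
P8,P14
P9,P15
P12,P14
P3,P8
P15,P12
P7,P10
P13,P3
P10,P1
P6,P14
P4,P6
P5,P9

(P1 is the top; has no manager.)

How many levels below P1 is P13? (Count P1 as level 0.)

4

Chain from P13 up to P1: P13 → P3 → P8 → P14 → P1. That is 4 steps up, so P13 is 4 levels below P1.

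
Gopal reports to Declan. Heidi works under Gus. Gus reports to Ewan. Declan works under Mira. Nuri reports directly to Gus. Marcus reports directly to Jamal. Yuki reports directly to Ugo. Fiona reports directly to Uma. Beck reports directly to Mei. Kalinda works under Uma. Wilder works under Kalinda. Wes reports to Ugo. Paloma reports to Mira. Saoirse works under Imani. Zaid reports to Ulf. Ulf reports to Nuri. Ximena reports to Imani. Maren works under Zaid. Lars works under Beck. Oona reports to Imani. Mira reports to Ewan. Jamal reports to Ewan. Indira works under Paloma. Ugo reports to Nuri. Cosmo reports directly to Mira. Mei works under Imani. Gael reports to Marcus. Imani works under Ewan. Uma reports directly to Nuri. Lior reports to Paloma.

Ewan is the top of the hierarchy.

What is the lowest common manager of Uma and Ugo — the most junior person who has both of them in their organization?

Uma's chain of managers is Nuri, Gus, Ewan. Ugo's chain of managers is Nuri, Gus, Ewan. The first manager that appears in both chains is Nuri.

Nuri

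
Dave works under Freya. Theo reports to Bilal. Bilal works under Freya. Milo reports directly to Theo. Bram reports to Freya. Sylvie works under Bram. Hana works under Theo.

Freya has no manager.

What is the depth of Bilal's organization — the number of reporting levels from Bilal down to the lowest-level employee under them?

2

The longest chain under Bilal runs Bilal → Theo → Milo, which is 2 levels below Bilal.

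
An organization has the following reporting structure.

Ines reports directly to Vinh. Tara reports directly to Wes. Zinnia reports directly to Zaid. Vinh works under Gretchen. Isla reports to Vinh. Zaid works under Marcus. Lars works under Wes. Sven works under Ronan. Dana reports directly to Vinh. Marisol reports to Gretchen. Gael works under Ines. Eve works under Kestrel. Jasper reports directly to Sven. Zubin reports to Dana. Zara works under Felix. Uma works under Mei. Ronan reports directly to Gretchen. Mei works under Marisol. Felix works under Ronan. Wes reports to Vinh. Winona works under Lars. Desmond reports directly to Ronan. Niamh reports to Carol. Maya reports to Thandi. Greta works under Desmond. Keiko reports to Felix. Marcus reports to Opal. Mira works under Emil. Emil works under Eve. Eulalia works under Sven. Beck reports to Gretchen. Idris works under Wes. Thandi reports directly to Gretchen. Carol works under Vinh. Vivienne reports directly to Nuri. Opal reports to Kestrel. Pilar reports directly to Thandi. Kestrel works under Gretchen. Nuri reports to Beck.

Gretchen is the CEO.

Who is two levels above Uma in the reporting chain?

Uma reports to Mei, and Mei reports to Marisol. So Uma's skip-level manager is Marisol.

Marisol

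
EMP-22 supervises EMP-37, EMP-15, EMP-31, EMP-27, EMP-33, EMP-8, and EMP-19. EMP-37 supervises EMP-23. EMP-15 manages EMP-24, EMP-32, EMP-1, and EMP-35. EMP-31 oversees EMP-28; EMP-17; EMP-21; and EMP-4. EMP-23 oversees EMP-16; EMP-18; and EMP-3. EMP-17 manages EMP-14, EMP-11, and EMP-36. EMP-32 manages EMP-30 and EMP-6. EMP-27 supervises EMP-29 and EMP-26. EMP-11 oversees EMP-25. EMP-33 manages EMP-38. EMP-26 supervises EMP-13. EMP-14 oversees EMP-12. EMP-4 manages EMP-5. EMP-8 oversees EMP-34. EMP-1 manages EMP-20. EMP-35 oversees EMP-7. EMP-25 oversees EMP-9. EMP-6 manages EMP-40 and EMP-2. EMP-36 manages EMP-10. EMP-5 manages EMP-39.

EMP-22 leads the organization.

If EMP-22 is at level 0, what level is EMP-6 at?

3

Chain from EMP-6 up to EMP-22: EMP-6 → EMP-32 → EMP-15 → EMP-22. That is 3 steps up, so EMP-6 is 3 levels below EMP-22.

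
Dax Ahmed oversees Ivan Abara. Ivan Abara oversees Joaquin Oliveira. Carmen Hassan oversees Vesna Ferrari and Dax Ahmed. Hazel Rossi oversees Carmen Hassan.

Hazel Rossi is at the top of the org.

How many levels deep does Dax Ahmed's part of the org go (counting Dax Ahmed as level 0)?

2

The longest chain under Dax Ahmed runs Dax Ahmed → Ivan Abara → Joaquin Oliveira, which is 2 levels below Dax Ahmed.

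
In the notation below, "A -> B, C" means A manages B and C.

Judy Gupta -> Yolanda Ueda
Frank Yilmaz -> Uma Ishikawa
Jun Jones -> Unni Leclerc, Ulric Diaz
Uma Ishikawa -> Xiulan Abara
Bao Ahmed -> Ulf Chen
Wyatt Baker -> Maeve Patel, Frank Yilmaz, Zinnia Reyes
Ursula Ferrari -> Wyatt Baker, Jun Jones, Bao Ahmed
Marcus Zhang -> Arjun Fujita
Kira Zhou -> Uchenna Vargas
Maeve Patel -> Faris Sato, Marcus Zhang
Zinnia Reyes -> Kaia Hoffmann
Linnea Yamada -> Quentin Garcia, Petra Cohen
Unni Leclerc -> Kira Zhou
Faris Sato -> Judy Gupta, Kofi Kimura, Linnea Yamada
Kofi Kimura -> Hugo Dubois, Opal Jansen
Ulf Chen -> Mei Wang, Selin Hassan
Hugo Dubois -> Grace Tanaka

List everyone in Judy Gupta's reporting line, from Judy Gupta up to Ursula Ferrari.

Judy Gupta reports to Faris Sato. Faris Sato reports to Maeve Patel. Maeve Patel reports to Wyatt Baker. Wyatt Baker reports to Ursula Ferrari. Ursula Ferrari is at the top.

Judy Gupta -> Faris Sato -> Maeve Patel -> Wyatt Baker -> Ursula Ferrari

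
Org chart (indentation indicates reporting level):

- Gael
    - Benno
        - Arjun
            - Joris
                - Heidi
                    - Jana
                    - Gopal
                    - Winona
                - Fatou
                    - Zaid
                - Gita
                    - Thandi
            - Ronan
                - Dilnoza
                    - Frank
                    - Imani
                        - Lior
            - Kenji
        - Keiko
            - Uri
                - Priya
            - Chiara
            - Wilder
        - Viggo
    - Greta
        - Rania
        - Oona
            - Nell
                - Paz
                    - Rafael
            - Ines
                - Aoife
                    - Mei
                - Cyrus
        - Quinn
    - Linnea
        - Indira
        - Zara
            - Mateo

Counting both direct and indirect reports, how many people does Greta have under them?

10

Greta directly manages Rania, Oona, Quinn. Rania has no reports. Under Oona: Ines, Cyrus, Aoife, Mei, Nell, Paz, Rafael (7). Quinn has no reports. So Greta's organization is 3 direct reports plus everyone under them: 1 + 8 + 1 = 10.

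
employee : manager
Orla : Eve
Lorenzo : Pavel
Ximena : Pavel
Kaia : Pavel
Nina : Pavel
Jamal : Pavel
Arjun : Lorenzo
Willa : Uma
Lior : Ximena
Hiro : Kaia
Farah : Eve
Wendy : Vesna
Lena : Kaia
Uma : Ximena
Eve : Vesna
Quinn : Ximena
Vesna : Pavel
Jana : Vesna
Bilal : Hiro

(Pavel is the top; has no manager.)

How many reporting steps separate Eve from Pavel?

Chain from Eve up to Pavel: Eve → Vesna → Pavel. That is 2 steps up, so Eve is 2 levels below Pavel.

2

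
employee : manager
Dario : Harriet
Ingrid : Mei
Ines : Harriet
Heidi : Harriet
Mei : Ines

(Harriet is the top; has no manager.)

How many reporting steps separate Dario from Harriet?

1

Chain from Dario up to Harriet: Dario → Harriet. That is 1 step up, so Dario is 1 level below Harriet.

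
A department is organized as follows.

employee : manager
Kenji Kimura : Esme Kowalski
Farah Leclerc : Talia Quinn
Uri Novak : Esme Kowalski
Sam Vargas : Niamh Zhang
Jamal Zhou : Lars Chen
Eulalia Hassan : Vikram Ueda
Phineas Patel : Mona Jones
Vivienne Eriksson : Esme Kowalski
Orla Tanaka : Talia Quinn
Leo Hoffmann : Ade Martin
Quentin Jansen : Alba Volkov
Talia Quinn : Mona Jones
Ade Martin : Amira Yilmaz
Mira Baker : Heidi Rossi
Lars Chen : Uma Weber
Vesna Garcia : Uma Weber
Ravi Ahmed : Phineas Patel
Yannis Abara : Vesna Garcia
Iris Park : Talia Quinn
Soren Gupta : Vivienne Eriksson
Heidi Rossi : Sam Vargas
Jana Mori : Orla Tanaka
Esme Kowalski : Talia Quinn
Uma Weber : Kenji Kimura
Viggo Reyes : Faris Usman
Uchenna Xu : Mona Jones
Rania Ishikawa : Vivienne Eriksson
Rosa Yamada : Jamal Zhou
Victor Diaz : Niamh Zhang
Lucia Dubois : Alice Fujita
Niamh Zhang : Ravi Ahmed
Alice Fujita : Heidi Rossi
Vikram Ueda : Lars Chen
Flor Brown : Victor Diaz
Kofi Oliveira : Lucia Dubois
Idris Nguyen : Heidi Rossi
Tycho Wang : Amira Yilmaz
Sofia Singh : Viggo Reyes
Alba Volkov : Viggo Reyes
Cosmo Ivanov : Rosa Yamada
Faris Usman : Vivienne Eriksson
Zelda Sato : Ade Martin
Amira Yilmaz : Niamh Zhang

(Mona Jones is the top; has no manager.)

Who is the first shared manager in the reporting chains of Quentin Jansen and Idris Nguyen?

Quentin Jansen's chain of managers is Alba Volkov, Viggo Reyes, Faris Usman, Vivienne Eriksson, Esme Kowalski, Talia Quinn, Mona Jones. Idris Nguyen's chain of managers is Heidi Rossi, Sam Vargas, Niamh Zhang, Ravi Ahmed, Phineas Patel, Mona Jones. The first manager that appears in both chains is Mona Jones.

Mona Jones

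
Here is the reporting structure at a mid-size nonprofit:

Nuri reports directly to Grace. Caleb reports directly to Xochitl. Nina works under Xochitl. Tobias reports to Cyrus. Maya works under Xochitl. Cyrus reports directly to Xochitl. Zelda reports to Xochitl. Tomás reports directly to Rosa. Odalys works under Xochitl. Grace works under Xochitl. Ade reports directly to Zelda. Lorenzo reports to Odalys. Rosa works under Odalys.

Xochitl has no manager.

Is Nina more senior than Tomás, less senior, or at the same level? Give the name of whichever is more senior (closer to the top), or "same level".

Nina

Nina is 1 level below Xochitl; Tomás is 3. Nina is higher.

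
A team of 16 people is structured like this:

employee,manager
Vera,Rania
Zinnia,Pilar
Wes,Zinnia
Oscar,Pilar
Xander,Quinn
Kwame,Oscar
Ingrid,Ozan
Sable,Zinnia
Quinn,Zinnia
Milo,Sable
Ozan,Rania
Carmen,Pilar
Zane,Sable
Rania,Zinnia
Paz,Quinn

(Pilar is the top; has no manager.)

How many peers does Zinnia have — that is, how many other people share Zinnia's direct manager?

Zinnia reports to Pilar. Pilar's other direct reports are Carmen, Oscar — 2 peers.

2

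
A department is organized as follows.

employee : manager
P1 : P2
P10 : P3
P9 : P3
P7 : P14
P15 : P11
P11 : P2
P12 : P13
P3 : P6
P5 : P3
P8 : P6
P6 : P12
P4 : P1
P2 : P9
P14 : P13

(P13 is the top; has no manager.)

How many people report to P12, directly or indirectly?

P12 directly manages P6. Under P6: P8, P3, P5, P10, P9, P2, P11, P15, P1, P4 (10). That's 11 in total.

11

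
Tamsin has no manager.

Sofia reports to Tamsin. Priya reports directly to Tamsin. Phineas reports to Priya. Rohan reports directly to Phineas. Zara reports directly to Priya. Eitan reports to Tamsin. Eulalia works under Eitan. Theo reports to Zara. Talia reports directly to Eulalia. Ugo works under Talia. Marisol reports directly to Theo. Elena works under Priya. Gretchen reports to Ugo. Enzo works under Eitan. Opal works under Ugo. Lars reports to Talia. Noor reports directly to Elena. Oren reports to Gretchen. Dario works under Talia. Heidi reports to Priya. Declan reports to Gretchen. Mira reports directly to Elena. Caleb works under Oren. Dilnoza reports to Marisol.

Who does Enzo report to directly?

Enzo reports directly to Eitan.

Eitan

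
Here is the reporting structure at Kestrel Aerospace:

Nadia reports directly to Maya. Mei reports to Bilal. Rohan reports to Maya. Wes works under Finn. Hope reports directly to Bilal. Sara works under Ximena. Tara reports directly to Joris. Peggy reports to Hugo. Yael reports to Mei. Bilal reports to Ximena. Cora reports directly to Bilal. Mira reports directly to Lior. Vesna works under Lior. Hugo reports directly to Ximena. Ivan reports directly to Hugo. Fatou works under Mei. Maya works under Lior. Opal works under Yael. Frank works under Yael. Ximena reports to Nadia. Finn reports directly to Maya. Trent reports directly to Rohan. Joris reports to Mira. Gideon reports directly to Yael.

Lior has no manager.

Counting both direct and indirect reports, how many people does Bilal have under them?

Bilal directly manages Mei, Cora, Hope. Under Mei: Fatou, Yael, Opal, Gideon, Frank (5). Cora has no reports. Hope has no reports. So Bilal's organization is 3 direct reports plus everyone under them: 6 + 1 + 1 = 8.

8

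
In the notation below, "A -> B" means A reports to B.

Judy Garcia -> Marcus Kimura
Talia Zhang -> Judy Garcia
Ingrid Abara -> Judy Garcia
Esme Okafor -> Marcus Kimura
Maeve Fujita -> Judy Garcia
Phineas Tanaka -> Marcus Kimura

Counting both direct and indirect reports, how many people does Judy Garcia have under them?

3

Judy Garcia directly manages Talia Zhang, Ingrid Abara, Maeve Fujita. Talia Zhang has no reports. Ingrid Abara has no reports. Maeve Fujita has no reports. So Judy Garcia's organization is 3 direct reports plus everyone under them: 1 + 1 + 1 = 3.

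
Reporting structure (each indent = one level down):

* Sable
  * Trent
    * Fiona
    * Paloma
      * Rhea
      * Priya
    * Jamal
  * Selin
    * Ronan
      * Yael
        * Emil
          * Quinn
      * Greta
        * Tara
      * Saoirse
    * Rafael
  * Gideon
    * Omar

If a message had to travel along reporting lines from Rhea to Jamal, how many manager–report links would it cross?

Rhea is 2 levels below Trent, and Jamal is 1 level below Trent (their lowest common manager). The shortest path runs up from Rhea to Trent and back down to Jamal: 2 + 1 = 3 links.

3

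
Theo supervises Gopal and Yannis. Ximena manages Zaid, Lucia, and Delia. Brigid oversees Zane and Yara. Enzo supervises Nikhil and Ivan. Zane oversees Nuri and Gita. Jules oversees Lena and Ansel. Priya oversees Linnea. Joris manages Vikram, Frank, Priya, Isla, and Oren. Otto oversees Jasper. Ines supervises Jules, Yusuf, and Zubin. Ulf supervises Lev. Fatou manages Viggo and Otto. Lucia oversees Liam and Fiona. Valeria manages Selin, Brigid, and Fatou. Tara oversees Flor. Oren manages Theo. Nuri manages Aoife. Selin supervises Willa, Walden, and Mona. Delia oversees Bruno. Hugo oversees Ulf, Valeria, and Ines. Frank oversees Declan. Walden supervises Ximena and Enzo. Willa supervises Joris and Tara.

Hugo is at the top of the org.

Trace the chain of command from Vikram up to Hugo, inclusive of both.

Vikram reports to Joris. Joris reports to Willa. Willa reports to Selin. Selin reports to Valeria. Valeria reports to Hugo. Hugo is at the top.

Vikram -> Joris -> Willa -> Selin -> Valeria -> Hugo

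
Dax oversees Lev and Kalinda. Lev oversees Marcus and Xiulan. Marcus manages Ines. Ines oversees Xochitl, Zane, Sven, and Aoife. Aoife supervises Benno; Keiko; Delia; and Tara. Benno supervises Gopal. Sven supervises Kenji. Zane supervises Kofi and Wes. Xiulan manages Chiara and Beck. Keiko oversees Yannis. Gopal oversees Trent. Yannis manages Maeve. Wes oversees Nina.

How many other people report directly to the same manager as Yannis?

Yannis reports to Keiko, and Keiko has no other direct reports. Yannis has 0 peers.

0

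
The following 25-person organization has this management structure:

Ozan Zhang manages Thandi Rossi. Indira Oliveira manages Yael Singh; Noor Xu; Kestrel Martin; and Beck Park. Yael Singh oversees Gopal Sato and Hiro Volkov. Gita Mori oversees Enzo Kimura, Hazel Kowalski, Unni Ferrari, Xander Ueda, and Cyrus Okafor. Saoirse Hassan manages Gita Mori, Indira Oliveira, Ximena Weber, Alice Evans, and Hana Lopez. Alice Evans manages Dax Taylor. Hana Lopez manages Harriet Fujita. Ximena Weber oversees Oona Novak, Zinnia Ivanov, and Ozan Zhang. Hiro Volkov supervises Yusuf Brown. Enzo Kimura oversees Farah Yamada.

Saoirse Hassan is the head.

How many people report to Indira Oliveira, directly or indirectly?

Indira Oliveira directly manages Yael Singh, Noor Xu, Kestrel Martin, Beck Park. Under Yael Singh: Hiro Volkov, Yusuf Brown, Gopal Sato (3). Noor Xu has no reports. Kestrel Martin has no reports. Beck Park has no reports. So Indira Oliveira's organization is 4 direct reports plus everyone under them: 4 + 1 + 1 + 1 = 7.

7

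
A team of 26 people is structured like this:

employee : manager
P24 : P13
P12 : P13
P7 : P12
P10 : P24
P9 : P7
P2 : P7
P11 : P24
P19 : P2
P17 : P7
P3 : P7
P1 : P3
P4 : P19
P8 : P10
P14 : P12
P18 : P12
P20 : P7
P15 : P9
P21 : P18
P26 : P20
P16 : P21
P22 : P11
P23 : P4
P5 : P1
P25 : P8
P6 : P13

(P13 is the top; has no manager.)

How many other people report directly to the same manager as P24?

2

P24 reports to P13. P13's other direct reports are P12, P6 — 2 peers.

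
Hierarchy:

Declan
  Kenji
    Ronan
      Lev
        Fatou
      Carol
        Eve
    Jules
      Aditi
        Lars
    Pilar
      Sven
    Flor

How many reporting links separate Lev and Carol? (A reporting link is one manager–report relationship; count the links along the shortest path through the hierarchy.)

2

Lev is 1 level below Ronan, and Carol is 1 level below Ronan (their lowest common manager). The shortest path runs up from Lev to Ronan and back down to Carol: 1 + 1 = 2 links.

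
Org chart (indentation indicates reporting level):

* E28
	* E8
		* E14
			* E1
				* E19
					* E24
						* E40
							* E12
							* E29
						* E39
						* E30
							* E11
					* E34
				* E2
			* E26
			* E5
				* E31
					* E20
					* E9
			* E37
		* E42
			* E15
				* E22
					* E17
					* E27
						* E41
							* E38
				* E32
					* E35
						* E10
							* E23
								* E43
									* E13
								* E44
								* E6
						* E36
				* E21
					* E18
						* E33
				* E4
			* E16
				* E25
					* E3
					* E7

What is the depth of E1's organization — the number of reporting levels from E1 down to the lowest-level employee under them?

The longest chain under E1 runs E1 → E19 → E24 → E30 → E11, which is 4 levels below E1.

4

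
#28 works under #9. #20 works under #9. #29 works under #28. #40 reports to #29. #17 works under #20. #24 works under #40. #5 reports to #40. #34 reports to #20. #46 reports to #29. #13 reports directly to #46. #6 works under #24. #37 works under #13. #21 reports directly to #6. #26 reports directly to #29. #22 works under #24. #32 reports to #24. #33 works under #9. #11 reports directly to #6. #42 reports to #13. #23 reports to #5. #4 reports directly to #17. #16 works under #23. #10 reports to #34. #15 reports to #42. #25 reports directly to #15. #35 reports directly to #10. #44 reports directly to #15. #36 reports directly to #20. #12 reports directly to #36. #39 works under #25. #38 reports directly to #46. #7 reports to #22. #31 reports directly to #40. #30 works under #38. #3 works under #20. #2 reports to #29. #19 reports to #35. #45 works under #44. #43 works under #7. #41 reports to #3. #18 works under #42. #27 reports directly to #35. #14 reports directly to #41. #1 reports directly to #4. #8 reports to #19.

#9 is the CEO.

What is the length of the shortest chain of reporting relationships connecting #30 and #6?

6

#30 is 3 levels below #29, and #6 is 3 levels below #29 (their lowest common manager). The shortest path runs up from #30 to #29 and back down to #6: 3 + 3 = 6 links.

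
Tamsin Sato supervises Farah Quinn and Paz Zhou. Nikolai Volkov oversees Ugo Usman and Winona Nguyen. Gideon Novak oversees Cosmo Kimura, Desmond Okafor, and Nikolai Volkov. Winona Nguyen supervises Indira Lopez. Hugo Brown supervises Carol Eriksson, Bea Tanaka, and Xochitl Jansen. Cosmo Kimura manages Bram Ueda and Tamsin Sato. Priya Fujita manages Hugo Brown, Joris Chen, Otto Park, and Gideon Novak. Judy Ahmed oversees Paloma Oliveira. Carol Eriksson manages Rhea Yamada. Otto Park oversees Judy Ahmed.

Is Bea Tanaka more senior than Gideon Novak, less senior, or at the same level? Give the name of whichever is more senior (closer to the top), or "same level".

Bea Tanaka is 2 levels below Priya Fujita; Gideon Novak is 1. Gideon Novak is higher.

Gideon Novak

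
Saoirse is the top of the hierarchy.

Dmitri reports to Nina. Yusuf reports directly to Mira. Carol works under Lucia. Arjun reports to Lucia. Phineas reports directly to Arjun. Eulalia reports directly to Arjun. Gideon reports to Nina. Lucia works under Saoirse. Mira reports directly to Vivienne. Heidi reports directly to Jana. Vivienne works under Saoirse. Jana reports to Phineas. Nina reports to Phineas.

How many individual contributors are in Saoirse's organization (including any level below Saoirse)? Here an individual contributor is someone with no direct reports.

The people in Saoirse's organization with no one reporting to them are Yusuf, Carol, Eulalia, Heidi, Gideon, Dmitri. That is 6.

6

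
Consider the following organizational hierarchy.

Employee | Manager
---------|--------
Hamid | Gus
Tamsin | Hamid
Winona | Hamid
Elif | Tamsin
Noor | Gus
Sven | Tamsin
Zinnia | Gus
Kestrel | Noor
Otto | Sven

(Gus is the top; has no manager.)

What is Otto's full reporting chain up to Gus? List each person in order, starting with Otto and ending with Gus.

Otto reports to Sven. Sven reports to Tamsin. Tamsin reports to Hamid. Hamid reports to Gus. Gus is at the top.

Otto -> Sven -> Tamsin -> Hamid -> Gus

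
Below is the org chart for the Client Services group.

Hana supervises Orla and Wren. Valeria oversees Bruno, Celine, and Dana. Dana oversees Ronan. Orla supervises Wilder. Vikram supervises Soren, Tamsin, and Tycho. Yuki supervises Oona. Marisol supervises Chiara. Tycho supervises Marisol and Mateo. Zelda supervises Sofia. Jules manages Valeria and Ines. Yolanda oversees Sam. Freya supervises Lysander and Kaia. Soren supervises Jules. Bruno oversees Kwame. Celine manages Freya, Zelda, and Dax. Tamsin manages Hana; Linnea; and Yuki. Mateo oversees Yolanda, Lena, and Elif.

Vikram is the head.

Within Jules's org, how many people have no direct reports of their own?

The people in Jules's organization with no one reporting to them are Ines, Kwame, Ronan, Dax, Lysander, Kaia, Sofia. That is 7.

7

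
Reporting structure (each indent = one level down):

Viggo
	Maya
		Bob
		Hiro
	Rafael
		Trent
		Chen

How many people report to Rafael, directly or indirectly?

Rafael directly manages Trent, Chen. Trent has no reports. Chen has no reports. So Rafael's organization is 2 direct reports plus everyone under them: 1 + 1 = 2.

2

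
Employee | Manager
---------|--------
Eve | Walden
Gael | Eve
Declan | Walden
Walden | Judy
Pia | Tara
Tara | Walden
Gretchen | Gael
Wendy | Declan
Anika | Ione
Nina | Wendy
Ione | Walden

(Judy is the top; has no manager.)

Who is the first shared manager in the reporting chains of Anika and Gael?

Anika's chain of managers is Ione, Walden, Judy. Gael's chain of managers is Eve, Walden, Judy. The first manager that appears in both chains is Walden.

Walden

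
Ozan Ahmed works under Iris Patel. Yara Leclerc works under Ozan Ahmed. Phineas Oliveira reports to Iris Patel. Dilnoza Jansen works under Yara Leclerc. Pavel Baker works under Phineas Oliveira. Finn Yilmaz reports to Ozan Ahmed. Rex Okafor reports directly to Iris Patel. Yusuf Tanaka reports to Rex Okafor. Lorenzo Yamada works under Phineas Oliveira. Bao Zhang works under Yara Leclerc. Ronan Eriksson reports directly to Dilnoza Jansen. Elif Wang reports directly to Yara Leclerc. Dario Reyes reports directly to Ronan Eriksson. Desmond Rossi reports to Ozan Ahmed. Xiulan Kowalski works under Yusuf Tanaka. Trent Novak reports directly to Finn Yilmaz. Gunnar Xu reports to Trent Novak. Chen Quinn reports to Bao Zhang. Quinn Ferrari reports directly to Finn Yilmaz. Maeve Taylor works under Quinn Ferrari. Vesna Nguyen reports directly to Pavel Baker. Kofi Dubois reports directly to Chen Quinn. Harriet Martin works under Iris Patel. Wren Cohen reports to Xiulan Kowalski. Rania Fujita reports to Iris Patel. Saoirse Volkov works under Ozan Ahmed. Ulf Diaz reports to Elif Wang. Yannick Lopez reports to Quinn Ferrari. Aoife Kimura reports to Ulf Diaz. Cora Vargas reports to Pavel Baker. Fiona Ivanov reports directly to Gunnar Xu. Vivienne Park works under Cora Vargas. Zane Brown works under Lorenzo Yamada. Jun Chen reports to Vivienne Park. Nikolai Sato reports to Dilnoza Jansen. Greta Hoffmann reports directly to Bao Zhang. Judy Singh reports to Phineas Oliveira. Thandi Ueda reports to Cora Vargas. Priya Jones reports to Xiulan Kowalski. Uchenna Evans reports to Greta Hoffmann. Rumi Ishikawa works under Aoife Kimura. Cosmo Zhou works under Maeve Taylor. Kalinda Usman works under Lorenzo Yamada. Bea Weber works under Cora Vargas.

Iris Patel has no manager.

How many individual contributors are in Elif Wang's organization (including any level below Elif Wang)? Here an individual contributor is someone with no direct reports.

The only person in Elif Wang's organization with no one reporting to them is Rumi Ishikawa. That is 1.

1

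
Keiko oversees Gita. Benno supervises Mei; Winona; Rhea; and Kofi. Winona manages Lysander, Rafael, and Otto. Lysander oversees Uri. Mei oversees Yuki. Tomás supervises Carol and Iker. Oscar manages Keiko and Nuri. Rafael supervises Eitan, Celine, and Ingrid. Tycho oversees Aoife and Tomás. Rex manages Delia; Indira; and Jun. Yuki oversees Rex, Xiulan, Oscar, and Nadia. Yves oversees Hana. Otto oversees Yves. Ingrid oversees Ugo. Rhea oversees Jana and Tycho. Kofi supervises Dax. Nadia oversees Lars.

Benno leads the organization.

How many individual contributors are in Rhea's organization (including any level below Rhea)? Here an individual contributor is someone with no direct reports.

4

The people in Rhea's organization with no one reporting to them are Jana, Iker, Carol, Aoife. That is 4.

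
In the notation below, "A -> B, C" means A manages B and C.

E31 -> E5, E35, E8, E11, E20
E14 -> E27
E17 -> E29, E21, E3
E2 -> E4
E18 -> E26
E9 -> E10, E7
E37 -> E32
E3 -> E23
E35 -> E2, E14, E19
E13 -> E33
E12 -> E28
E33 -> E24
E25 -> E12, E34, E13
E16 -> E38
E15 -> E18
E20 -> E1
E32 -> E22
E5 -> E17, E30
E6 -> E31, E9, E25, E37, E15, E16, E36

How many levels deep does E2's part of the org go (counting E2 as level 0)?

The longest chain under E2 runs E2 → E4, which is 1 level below E2.

1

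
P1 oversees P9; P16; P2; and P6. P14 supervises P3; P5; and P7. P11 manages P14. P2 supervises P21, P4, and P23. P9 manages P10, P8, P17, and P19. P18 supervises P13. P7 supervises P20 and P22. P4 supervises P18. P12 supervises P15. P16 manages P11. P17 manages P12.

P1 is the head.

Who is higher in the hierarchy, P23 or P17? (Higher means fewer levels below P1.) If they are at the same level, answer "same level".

same level

Both P23 and P17 are 2 levels below P1.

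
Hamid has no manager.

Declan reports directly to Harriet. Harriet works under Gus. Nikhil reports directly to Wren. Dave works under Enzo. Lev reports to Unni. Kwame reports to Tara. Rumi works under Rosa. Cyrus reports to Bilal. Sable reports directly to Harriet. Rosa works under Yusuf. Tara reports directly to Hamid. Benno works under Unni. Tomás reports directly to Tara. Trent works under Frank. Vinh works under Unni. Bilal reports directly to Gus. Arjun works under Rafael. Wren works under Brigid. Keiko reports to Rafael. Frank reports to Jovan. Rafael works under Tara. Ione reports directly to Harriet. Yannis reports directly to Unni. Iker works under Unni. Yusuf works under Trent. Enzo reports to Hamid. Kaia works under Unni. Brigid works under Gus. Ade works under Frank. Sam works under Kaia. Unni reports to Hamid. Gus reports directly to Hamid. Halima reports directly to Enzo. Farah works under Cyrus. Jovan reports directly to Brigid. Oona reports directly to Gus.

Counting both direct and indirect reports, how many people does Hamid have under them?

36

Hamid directly manages Enzo, Unni, Gus, Tara. Under Enzo: Halima, Dave (2). Under Unni: Yannis, Kaia, Sam, Lev, Benno, Vinh, Iker (7). Under Gus: Bilal, Cyrus, Farah, Oona, Harriet, Sable, Declan, Ione, Brigid, Wren, Nikhil, Jovan, Frank, Ade, Trent, Yusuf, Rosa, Rumi (18). Under Tara: Kwame, Rafael, Arjun, Keiko, Tomás (5). So Hamid's organization is 4 direct reports plus everyone under them: 3 + 8 + 19 + 6 = 36.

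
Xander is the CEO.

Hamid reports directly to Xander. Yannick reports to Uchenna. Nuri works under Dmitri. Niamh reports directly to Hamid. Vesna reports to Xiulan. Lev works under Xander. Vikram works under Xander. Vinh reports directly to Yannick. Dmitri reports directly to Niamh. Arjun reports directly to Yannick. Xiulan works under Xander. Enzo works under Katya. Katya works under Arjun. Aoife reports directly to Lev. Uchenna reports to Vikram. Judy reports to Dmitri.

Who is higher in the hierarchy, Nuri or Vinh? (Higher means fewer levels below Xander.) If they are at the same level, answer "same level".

Both Nuri and Vinh are 4 levels below Xander.

same level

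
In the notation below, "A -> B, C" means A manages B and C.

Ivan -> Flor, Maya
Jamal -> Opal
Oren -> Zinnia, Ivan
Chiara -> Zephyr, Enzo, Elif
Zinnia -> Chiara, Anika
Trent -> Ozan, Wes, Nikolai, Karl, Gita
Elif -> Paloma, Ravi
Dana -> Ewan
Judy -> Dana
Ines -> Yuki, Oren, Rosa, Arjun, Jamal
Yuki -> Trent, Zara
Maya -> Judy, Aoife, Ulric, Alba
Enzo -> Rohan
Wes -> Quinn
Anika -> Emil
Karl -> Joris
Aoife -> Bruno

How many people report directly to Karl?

Karl directly manages Joris. That is 1 direct report.

1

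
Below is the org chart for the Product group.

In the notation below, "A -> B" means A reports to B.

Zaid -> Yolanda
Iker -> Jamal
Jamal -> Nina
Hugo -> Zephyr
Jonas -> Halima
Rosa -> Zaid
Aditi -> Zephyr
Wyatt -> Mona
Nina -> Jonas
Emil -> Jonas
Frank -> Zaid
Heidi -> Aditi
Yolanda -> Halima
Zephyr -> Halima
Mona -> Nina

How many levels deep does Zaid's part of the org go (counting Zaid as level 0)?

1

The longest chain under Zaid runs Zaid → Frank, which is 1 level below Zaid.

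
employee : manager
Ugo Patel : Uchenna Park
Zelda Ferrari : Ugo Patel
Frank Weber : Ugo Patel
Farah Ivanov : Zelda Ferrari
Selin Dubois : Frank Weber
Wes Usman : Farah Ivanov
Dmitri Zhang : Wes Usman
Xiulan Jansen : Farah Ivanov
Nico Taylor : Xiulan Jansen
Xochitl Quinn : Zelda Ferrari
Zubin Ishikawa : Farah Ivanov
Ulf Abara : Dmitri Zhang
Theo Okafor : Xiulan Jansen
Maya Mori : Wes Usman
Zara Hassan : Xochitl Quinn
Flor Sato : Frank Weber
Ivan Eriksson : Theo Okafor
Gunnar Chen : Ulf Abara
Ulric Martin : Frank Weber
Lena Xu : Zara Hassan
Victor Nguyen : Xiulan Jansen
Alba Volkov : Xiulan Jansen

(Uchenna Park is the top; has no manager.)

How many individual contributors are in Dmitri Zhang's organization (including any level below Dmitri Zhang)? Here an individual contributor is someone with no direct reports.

1

The only person in Dmitri Zhang's organization with no one reporting to them is Gunnar Chen. That is 1.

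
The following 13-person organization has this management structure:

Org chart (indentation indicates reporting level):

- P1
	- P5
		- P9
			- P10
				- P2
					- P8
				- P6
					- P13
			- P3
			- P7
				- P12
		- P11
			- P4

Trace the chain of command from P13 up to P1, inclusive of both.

P13 reports to P6. P6 reports to P10. P10 reports to P9. P9 reports to P5. P5 reports to P1. P1 is at the top.

P13 -> P6 -> P10 -> P9 -> P5 -> P1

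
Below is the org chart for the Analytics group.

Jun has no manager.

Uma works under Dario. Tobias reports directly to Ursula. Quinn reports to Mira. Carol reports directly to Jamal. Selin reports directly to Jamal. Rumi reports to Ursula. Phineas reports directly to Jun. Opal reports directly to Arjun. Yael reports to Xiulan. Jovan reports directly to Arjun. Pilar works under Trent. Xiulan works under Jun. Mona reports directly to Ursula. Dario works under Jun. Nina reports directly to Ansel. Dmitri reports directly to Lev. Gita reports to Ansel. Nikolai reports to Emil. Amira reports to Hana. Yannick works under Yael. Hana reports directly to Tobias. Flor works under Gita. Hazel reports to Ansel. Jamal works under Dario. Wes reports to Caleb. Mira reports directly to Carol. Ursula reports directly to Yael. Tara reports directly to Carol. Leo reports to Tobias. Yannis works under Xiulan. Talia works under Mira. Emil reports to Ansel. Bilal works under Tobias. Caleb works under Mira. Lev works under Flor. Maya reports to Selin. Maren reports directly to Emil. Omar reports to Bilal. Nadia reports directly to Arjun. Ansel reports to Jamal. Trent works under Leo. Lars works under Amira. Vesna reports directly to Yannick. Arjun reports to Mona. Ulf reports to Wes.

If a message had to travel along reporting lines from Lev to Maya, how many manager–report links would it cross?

Lev is 4 levels below Jamal, and Maya is 2 levels below Jamal (their lowest common manager). The shortest path runs up from Lev to Jamal and back down to Maya: 4 + 2 = 6 links.

6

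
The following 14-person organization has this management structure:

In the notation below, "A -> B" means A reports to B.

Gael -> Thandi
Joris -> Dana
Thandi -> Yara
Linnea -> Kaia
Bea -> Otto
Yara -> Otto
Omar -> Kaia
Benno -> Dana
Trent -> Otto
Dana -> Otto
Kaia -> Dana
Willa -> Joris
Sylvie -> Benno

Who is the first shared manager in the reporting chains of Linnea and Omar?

Linnea's chain of managers is Kaia, Dana, Otto. Omar's chain of managers is Kaia, Dana, Otto. The first manager that appears in both chains is Kaia.

Kaia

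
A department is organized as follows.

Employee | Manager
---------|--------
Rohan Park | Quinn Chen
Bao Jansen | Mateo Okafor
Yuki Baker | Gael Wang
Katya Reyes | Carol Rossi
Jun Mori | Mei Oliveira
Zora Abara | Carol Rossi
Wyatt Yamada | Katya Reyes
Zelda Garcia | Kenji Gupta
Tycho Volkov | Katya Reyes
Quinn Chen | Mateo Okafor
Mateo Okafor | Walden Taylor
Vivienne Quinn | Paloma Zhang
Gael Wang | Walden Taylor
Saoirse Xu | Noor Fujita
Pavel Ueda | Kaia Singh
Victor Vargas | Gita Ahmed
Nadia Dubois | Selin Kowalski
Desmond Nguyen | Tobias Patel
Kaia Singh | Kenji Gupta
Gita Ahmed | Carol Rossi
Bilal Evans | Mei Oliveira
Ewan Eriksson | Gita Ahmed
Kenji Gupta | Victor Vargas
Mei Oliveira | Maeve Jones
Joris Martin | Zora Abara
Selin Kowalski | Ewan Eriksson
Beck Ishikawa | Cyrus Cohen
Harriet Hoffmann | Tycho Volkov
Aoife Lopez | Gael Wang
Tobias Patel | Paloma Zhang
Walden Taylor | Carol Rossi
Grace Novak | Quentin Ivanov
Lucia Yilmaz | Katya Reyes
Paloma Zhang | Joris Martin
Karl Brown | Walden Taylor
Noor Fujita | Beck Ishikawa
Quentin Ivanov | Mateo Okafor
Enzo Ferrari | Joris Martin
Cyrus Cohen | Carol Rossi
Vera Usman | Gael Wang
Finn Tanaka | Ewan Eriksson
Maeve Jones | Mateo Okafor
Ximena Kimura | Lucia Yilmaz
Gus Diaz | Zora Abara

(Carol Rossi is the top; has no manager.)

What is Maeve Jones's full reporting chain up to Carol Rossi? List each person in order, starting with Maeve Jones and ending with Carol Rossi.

Maeve Jones reports to Mateo Okafor. Mateo Okafor reports to Walden Taylor. Walden Taylor reports to Carol Rossi. Carol Rossi is at the top.

Maeve Jones -> Mateo Okafor -> Walden Taylor -> Carol Rossi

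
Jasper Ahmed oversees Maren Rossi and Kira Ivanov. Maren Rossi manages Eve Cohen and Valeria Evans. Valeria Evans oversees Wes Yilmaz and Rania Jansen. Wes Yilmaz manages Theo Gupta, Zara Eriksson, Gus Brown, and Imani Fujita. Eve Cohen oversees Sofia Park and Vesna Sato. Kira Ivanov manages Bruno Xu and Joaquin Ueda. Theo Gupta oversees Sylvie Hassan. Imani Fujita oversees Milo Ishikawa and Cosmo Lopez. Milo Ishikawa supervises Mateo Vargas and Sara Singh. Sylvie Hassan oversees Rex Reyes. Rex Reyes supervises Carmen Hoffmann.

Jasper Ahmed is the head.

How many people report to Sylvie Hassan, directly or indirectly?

2

Sylvie Hassan directly manages Rex Reyes. Under Rex Reyes: Carmen Hoffmann (1). That's 2 in total.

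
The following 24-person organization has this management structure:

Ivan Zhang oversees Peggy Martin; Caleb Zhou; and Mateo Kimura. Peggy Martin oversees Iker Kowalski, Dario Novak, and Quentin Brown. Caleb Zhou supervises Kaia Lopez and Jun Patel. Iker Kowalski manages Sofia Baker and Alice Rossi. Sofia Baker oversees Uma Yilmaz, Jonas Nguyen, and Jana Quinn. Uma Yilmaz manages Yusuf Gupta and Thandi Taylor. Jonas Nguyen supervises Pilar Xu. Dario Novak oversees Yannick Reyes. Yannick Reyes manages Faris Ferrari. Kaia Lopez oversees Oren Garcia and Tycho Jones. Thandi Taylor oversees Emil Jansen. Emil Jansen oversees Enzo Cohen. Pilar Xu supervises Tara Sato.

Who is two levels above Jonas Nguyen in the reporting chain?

Iker Kowalski

Jonas Nguyen reports to Sofia Baker, and Sofia Baker reports to Iker Kowalski. So Jonas Nguyen's skip-level manager is Iker Kowalski.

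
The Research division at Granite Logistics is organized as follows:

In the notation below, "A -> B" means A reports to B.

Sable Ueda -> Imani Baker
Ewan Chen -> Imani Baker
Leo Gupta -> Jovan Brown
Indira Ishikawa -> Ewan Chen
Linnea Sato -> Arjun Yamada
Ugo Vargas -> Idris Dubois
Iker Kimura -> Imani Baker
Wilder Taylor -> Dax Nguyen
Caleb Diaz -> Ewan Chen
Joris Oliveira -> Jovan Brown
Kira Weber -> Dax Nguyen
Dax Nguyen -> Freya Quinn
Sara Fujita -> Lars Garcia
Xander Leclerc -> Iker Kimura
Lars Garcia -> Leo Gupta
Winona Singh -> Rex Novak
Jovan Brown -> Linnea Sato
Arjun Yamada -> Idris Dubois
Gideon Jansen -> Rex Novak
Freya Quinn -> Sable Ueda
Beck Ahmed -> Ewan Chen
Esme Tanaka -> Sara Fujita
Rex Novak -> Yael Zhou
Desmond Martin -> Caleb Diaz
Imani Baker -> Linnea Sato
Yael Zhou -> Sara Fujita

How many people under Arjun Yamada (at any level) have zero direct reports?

10

The people in Arjun Yamada's organization with no one reporting to them are Xander Leclerc, Indira Ishikawa, Desmond Martin, Beck Ahmed, Wilder Taylor, Kira Weber, Joris Oliveira, Esme Tanaka, Winona Singh, Gideon Jansen. That is 10.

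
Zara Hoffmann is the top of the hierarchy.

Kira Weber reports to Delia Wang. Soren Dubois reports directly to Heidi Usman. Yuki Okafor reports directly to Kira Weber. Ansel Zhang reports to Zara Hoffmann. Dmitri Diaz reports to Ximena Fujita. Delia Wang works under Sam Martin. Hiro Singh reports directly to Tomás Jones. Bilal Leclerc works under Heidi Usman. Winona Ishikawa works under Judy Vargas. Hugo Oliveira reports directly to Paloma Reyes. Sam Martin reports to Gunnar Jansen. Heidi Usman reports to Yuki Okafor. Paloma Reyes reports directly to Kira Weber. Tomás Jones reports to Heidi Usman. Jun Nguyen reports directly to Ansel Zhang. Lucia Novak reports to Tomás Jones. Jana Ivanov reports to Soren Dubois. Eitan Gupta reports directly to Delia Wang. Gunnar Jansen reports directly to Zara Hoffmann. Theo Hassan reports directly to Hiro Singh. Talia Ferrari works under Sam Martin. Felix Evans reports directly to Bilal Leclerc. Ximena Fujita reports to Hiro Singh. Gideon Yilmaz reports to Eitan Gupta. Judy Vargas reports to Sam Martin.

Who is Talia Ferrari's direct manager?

Sam Martin

Talia Ferrari reports directly to Sam Martin.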